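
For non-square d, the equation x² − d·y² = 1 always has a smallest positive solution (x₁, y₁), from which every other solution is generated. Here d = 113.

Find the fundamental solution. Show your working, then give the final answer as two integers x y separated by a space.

1204353 113296

[10; 1,1,1,2,2,1,1,1,20] for √113; ℓ=9 ⇒ convergent index 17
a_0=10:  p_0=10·1+0=10,  q_0=10·0+1=1
a_1=1:  p_1=1·10+1=11,  q_1=1·1+0=1
a_2=1:  p_2=1·11+10=21,  q_2=1·1+1=2
a_3=1:  p_3=1·21+11=32,  q_3=1·2+1=3
a_4=2:  p_4=2·32+21=85,  q_4=2·3+2=8
…
a_7=1:  p_7=1·287+202=489,  q_7=1·27+19=46
…
a_13=2:  p_13=2·49579+32794=131952,  q_13=2·4664+3085=12413
a_14=2:  p_14=2·131952+49579=313483,  q_14=2·12413+4664=29490
…
a_16=1:  p_16=1·445435+313483=758918,  q_16=1·41903+29490=71393
a_17=1:  p_17=1·758918+445435=1204353,  q_17=1·71393+41903=113296
fundamental: x₁=1204353, y₁=113296  (since 1450466148609 − 113·12835983616 = 1)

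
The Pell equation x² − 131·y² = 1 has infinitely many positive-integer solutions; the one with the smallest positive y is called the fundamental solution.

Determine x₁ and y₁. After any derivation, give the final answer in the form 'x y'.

10610 927

[11; 2,4,11,4,2,22] for √131; ℓ=6 ⇒ convergent index 5
k=0  a_k=11  p_k/q_k = 11/1
k=1  a_k=2  p_k/q_k = 23/2
…
k=3  a_k=11  p_k/q_k = 1156/101
k=4  a_k=4  p_k/q_k = 4727/413
k=5  a_k=2  p_k/q_k = 10610/927
(x₁, y₁) = (10610, 927);  10610² − 131·927² = 1 ✓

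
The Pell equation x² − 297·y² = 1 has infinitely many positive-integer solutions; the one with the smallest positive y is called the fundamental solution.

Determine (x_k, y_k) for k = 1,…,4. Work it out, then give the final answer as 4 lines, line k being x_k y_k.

48599 2820
4723725601 274098360
459136680917399 26641812392460
44627167107085622401 2589530880648228720

√297 → a₀=17, period (4,3,1,1,2,1,1,3,4,34); ℓ=10 even so k=9
k=0  a_k=17  p_k/q_k = 17/1
k=1  a_k=4  p_k/q_k = 69/4
…
k=3  a_k=1  p_k/q_k = 293/17
…
k=8  a_k=3  p_k/q_k = 11357/659
k=9  a_k=4  p_k/q_k = 48599/2820
(x₁, y₁) = (48599, 2820);  48599² − 297·2820² = 1 ✓
n=2: (48599,2820)∘(48599,2820) = (48599·48599+297·2820·2820, 48599·2820+2820·48599) = (4723725601,274098360)
n=3: (4723725601,274098360)∘(48599,2820) = (48599·4723725601+297·2820·274098360, 48599·274098360+2820·4723725601) = (459136680917399,26641812392460)
n=4: (459136680917399,26641812392460)∘(48599,2820) = (48599·459136680917399+297·2820·26641812392460, 48599·26641812392460+2820·459136680917399) = (44627167107085622401,2589530880648228720)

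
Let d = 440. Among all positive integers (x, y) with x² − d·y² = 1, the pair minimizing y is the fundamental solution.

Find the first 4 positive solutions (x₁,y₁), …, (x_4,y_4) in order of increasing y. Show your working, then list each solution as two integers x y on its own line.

√440 = [20; 1,40, …], period ℓ=2 (even) → k=1
step 0: (20, 1)  from 20·(1,0) + (0,1)
step 1: (21, 1)  from 1·(20,1) + (1,0)
(x₁, y₁) = (21, 1);  21² − 440·1² = 1 ✓
k=2:  x_2 = 21·21+440·1·1 = 881,  y_2 = 21·1+1·21 = 42
k=3:  x_3 = 21·881+440·1·42 = 36981,  y_3 = 21·42+1·881 = 1763
k=4:  x_4 = 21·36981+440·1·1763 = 1552321,  y_4 = 21·1763+1·36981 = 74004

21 1
881 42
36981 1763
1552321 74004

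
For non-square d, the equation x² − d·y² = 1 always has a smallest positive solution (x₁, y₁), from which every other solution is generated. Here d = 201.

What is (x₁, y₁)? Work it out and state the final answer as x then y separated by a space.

d=201: √d = [14; 5,1,1,1,2,…,1,5,28] (ℓ=14, even), read p_13/q_13
k=0  a_k=14  p_k/q_k = 14/1
…
k=2  a_k=1  p_k/q_k = 85/6
k=3  a_k=1  p_k/q_k = 156/11
k=4  a_k=1  p_k/q_k = 241/17
k=5  a_k=2  p_k/q_k = 638/45
k=6  a_k=1  p_k/q_k = 879/62
k=7  a_k=8  p_k/q_k = 7670/541
k=8  a_k=1  p_k/q_k = 8549/603
k=9  a_k=2  p_k/q_k = 24768/1747
k=10  a_k=1  p_k/q_k = 33317/2350
k=11  a_k=1  p_k/q_k = 58085/4097
k=12  a_k=1  p_k/q_k = 91402/6447
k=13  a_k=5  p_k/q_k = 515095/36332
(x₁, y₁) = (515095, 36332);  515095² − 201·36332² = 1 ✓

515095 36332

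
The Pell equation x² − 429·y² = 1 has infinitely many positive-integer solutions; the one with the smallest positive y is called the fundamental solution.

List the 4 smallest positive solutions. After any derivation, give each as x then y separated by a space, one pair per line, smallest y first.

1524095 73584
4645731138049 224298012960
14161071197688057215 683702960124468816
43165635614076113391052801 2084056526021580302230080

d=429: √d = [20; 1,2,2,9,1,12,1,9,2,2,1,40] (ℓ=12, even), read p_11/q_11
i=0: a=20 ⇒ p=20, q=1
i=1: a=1 ⇒ p=21, q=1
…
i=5: a=1 ⇒ p=1512, q=73
i=6: a=12 ⇒ p=19511, q=942
i=7: a=1 ⇒ p=21023, q=1015
i=8: a=9 ⇒ p=208718, q=10077
i=9: a=2 ⇒ p=438459, q=21169
i=10: a=2 ⇒ p=1085636, q=52415
i=11: a=1 ⇒ p=1524095, q=73584
(x₁, y₁) = (1524095, 73584);  1524095² − 429·73584² = 1 ✓
n=2: (1524095,73584)∘(1524095,73584) = (1524095·1524095+429·73584·73584, 1524095·73584+73584·1524095) = (4645731138049,224298012960)
n=3: (4645731138049,224298012960)∘(1524095,73584) = (1524095·4645731138049+429·73584·224298012960, 1524095·224298012960+73584·4645731138049) = (14161071197688057215,683702960124468816)
n=4: (14161071197688057215,683702960124468816)∘(1524095,73584) = (1524095·14161071197688057215+429·73584·683702960124468816, 1524095·683702960124468816+73584·14161071197688057215) = (43165635614076113391052801,2084056526021580302230080)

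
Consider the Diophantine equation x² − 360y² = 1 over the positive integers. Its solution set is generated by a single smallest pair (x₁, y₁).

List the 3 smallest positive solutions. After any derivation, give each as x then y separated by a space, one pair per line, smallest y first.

19 1
721 38
27379 1443

d=360: √d = [18; 1,36] (ℓ=2, even), read p_1/q_1
i=0: a=18 ⇒ p=18, q=1
i=1: a=1 ⇒ p=19, q=1
fundamental: x₁=19, y₁=1  (since 361 − 360·1 = 1)
k=2:  x_2 = 19·19+360·1·1 = 721,  y_2 = 19·1+1·19 = 38
k=3:  x_3 = 19·721+360·1·38 = 27379,  y_3 = 19·38+1·721 = 1443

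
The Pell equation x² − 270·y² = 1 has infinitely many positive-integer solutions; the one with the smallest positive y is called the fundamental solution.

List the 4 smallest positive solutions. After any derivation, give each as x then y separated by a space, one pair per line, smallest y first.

√270 → a₀=16, period (2,3,6,3,2,32); ℓ=6 even so k=5
a_0=16:  p_0=16·1+0=16,  q_0=16·0+1=1
a_1=2:  p_1=2·16+1=33,  q_1=2·1+0=2
…
a_3=6:  p_3=6·115+33=723,  q_3=6·7+2=44
a_4=3:  p_4=3·723+115=2284,  q_4=3·44+7=139
a_5=2:  p_5=2·2284+723=5291,  q_5=2·139+44=322
(x₁, y₁) = (5291, 322);  5291² − 270·322² = 1 ✓
(5291+322√270)^2 = 55989361 + 3407404√270
(5291+322√270)^3 = 592479412811 + 36057148806√270
(5291+322√270)^4 = 6269617090376641 + 381556745257688√270

5291 322
55989361 3407404
592479412811 36057148806
6269617090376641 381556745257688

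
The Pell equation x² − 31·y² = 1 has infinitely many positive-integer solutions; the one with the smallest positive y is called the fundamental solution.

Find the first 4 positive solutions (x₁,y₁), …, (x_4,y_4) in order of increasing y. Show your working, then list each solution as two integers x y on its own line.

1520 273
4620799 829920
14047227440 2522956527
42703566796801 7669787012160

[5; 1,1,3,5,3,1,1,10] for √31; ℓ=8 ⇒ convergent index 7
a_0=5:  p_0=5·1+0=5,  q_0=5·0+1=1
a_1=1:  p_1=1·5+1=6,  q_1=1·1+0=1
a_2=1:  p_2=1·6+5=11,  q_2=1·1+1=2
…
a_6=1:  p_6=1·657+206=863,  q_6=1·118+37=155
a_7=1:  p_7=1·863+657=1520,  q_7=1·155+118=273
fundamental: x₁=1520, y₁=273  (since 2310400 − 31·74529 = 1)
(x_2, y_2) = (1520·1520 + 31·273·273, 1520·273 + 273·1520) = (4620799, 829920)
(x_3, y_3) = (1520·4620799 + 31·273·829920, 1520·829920 + 273·4620799) = (14047227440, 2522956527)
(x_4, y_4) = (1520·14047227440 + 31·273·2522956527, 1520·2522956527 + 273·14047227440) = (42703566796801, 7669787012160)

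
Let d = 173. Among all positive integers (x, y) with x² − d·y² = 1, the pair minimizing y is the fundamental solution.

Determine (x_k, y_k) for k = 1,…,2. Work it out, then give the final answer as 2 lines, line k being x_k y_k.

2499849 190060
12498490045601 950242601880

d=173: √d = [13; 6,1,1,6,26] (ℓ=5, odd), read p_9/q_9
k=0  a_k=13  p_k/q_k = 13/1
k=1  a_k=6  p_k/q_k = 79/6
…
k=3  a_k=1  p_k/q_k = 171/13
…
k=6  a_k=6  p_k/q_k = 176552/13423
k=7  a_k=1  p_k/q_k = 205791/15646
k=8  a_k=1  p_k/q_k = 382343/29069
k=9  a_k=6  p_k/q_k = 2499849/190060
→ (2499849, 190060).  Check: 2499849²=6249245022801, 173·190060²=6249245022800, difference 1.
n=2: (2499849,190060)∘(2499849,190060) = (2499849·2499849+173·190060·190060, 2499849·190060+190060·2499849) = (12498490045601,950242601880)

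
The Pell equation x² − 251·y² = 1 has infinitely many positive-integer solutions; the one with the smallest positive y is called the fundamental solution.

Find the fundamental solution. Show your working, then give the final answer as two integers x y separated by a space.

[15; 1,5,2,1,2,…,5,1,30] for √251; ℓ=14 ⇒ convergent index 13
k=0  a_k=15  p_k/q_k = 15/1
k=1  a_k=1  p_k/q_k = 16/1
k=2  a_k=5  p_k/q_k = 95/6
…
k=6  a_k=2  p_k/q_k = 1917/121
k=7  a_k=15  p_k/q_k = 29563/1866
…
k=9  a_k=2  p_k/q_k = 151649/9572
…
k=11  a_k=2  p_k/q_k = 577033/36422
k=12  a_k=5  p_k/q_k = 3097857/195535
k=13  a_k=1  p_k/q_k = 3674890/231957
→ (3674890, 231957).  Check: 3674890²=13504816512100, 251·231957²=13504816512099, difference 1.

3674890 231957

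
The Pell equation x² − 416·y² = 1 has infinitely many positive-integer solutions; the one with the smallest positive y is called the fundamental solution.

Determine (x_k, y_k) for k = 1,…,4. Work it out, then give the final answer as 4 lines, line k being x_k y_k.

5201 255
54100801 2652510
562756526801 27591408765
5853793337683201 287005831321020

d=416: √d = [20; 2,1,1,9,1,1,2,40] (ℓ=8, even), read p_7/q_7
k=0  a_k=20  p_k/q_k = 20/1
k=1  a_k=2  p_k/q_k = 41/2
k=2  a_k=1  p_k/q_k = 61/3
…
k=4  a_k=9  p_k/q_k = 979/48
k=5  a_k=1  p_k/q_k = 1081/53
k=6  a_k=1  p_k/q_k = 2060/101
k=7  a_k=2  p_k/q_k = 5201/255
→ (5201, 255).  Check: 5201²=27050401, 416·255²=27050400, difference 1.
(x_2, y_2) = (5201·5201 + 416·255·255, 5201·255 + 255·5201) = (54100801, 2652510)
(x_3, y_3) = (5201·54100801 + 416·255·2652510, 5201·2652510 + 255·54100801) = (562756526801, 27591408765)
(x_4, y_4) = (5201·562756526801 + 416·255·27591408765, 5201·27591408765 + 255·562756526801) = (5853793337683201, 287005831321020)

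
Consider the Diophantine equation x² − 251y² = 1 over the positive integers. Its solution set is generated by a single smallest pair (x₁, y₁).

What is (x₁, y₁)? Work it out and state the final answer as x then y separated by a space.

[15; 1,5,2,1,2,…,5,1,30] for √251; ℓ=14 ⇒ convergent index 13
i=0: a=15 ⇒ p=15, q=1
…
i=4: a=1 ⇒ p=301, q=19
…
i=6: a=2 ⇒ p=1917, q=121
…
i=12: a=5 ⇒ p=3097857, q=195535
i=13: a=1 ⇒ p=3674890, q=231957
(x₁, y₁) = (3674890, 231957);  3674890² − 251·231957² = 1 ✓

3674890 231957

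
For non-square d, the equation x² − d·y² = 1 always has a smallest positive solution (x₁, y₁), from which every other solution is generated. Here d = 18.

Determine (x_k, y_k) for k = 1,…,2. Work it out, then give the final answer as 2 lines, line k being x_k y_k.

17 4
577 136

d=18: √d = [4; 4,8] (ℓ=2, even), read p_1/q_1
step 0: (4, 1)  from 4·(1,0) + (0,1)
step 1: (17, 4)  from 4·(4,1) + (1,0)
fundamental: x₁=17, y₁=4  (since 289 − 18·16 = 1)
(x_2, y_2) = (17·17 + 18·4·4, 17·4 + 4·17) = (577, 136)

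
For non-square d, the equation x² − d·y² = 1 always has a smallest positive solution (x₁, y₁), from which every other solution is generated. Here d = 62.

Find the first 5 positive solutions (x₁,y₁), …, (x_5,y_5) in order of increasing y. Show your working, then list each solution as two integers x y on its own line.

63 8
7937 1008
999999 127000
125991937 16000992
15873984063 2015997992

d=62: √d = [7; 1,6,1,14] (ℓ=4, even), read p_3/q_3
k=0  a_k=7  p_k/q_k = 7/1
k=1  a_k=1  p_k/q_k = 8/1
k=2  a_k=6  p_k/q_k = 55/7
k=3  a_k=1  p_k/q_k = 63/8
(x₁, y₁) = (63, 8);  63² − 62·8² = 1 ✓
n=2: (63,8)∘(63,8) = (63·63+62·8·8, 63·8+8·63) = (7937,1008)
n=3: (7937,1008)∘(63,8) = (63·7937+62·8·1008, 63·1008+8·7937) = (999999,127000)
n=4: (999999,127000)∘(63,8) = (63·999999+62·8·127000, 63·127000+8·999999) = (125991937,16000992)
n=5: (125991937,16000992)∘(63,8) = (63·125991937+62·8·16000992, 63·16000992+8·125991937) = (15873984063,2015997992)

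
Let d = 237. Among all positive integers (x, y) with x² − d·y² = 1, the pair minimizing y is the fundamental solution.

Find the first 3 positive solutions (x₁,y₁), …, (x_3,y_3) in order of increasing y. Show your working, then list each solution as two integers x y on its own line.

√237 = [15; 2,1,1,7,10,7,1,1,2,30, …], period ℓ=10 (even) → k=9
step 0: (15, 1)  from 15·(1,0) + (0,1)
step 1: (31, 2)  from 2·(15,1) + (1,0)
step 2: (46, 3)  from 1·(31,2) + (15,1)
…
step 8: (90075, 5851)  from 1·(48001,3118) + (42074,2733)
step 9: (228151, 14820)  from 2·(90075,5851) + (48001,3118)
fundamental: x₁=228151, y₁=14820  (since 52052878801 − 237·219632400 = 1)
k=2:  x_2 = 228151·228151+237·14820·14820 = 104105757601,  y_2 = 228151·14820+14820·228151 = 6762395640
k=3:  x_3 = 228151·104105757601+237·14820·6762395640 = 47503665404623351,  y_3 = 228151·6762395640+14820·104105757601 = 3085694655308460

228151 14820
104105757601 6762395640
47503665404623351 3085694655308460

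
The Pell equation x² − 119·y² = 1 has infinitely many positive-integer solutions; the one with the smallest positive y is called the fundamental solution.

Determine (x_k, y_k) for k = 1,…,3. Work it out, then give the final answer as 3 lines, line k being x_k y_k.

120 11
28799 2640
6911640 633589

√119 = [10; 1,9,1,20, …], period ℓ=4 (even) → k=3
step 0: (10, 1)  from 10·(1,0) + (0,1)
…
step 2: (109, 10)  from 9·(11,1) + (10,1)
step 3: (120, 11)  from 1·(109,10) + (11,1)
→ (120, 11).  Check: 120²=14400, 119·11²=14399, difference 1.
k=2:  x_2 = 120·120+119·11·11 = 28799,  y_2 = 120·11+11·120 = 2640
k=3:  x_3 = 120·28799+119·11·2640 = 6911640,  y_3 = 120·2640+11·28799 = 633589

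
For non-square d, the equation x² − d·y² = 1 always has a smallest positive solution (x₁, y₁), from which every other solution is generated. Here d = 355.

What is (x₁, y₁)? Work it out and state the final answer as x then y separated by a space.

√355 = [18; 1,5,3,3,1,6,1,3,3,5,1,36, …], period ℓ=12 (even) → k=11
k=0  a_k=18  p_k/q_k = 18/1
…
k=2  a_k=5  p_k/q_k = 113/6
k=3  a_k=3  p_k/q_k = 358/19
k=4  a_k=3  p_k/q_k = 1187/63
k=5  a_k=1  p_k/q_k = 1545/82
k=6  a_k=6  p_k/q_k = 10457/555
…
k=8  a_k=3  p_k/q_k = 46463/2466
k=9  a_k=3  p_k/q_k = 151391/8035
k=10  a_k=5  p_k/q_k = 803418/42641
k=11  a_k=1  p_k/q_k = 954809/50676
→ (954809, 50676).  Check: 954809²=911660226481, 355·50676²=911660226480, difference 1.

954809 50676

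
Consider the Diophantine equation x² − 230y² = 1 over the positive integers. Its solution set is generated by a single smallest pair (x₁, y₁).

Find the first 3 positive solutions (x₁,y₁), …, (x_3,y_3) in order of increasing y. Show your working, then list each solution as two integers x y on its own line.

91 6
16561 1092
3014011 198738

√230 = [15; 6,30, …], period ℓ=2 (even) → k=1
a_0=15:  p_0=15·1+0=15,  q_0=15·0+1=1
a_1=6:  p_1=6·15+1=91,  q_1=6·1+0=6
fundamental: x₁=91, y₁=6  (since 8281 − 230·36 = 1)
(x_2, y_2) = (91·91 + 230·6·6, 91·6 + 6·91) = (16561, 1092)
(x_3, y_3) = (91·16561 + 230·6·1092, 91·1092 + 6·16561) = (3014011, 198738)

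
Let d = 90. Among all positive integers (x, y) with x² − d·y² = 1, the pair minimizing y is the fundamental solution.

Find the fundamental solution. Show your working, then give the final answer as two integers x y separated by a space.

19 2

√90 → a₀=9, period (2,18); ℓ=2 even so k=1
a_0=9:  p_0=9·1+0=9,  q_0=9·0+1=1
a_1=2:  p_1=2·9+1=19,  q_1=2·1+0=2
(x₁, y₁) = (19, 2);  19² − 90·2² = 1 ✓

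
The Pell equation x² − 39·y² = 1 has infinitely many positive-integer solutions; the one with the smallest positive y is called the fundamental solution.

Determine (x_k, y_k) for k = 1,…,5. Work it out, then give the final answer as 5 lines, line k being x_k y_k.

25 4
1249 200
62425 9996
3120001 499600
155937625 24970004

√39 → a₀=6, period (4,12); ℓ=2 even so k=1
k=0  a_k=6  p_k/q_k = 6/1
k=1  a_k=4  p_k/q_k = 25/4
→ (25, 4).  Check: 25²=625, 39·4²=624, difference 1.
(25+4√39)^2 = 1249 + 200√39
(25+4√39)^3 = 62425 + 9996√39
(25+4√39)^4 = 3120001 + 499600√39
(25+4√39)^5 = 155937625 + 24970004√39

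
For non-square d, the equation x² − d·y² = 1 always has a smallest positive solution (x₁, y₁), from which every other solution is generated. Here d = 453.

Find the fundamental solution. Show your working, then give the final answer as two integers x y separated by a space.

[21; 3,1,1,10,14,10,1,1,3,42] for √453; ℓ=10 ⇒ convergent index 9
k=0  a_k=21  p_k/q_k = 21/1
k=1  a_k=3  p_k/q_k = 64/3
k=2  a_k=1  p_k/q_k = 85/4
k=3  a_k=1  p_k/q_k = 149/7
k=4  a_k=10  p_k/q_k = 1575/74
k=5  a_k=14  p_k/q_k = 22199/1043
…
k=7  a_k=1  p_k/q_k = 245764/11547
k=8  a_k=1  p_k/q_k = 469329/22051
k=9  a_k=3  p_k/q_k = 1653751/77700
(x₁, y₁) = (1653751, 77700);  1653751² − 453·77700² = 1 ✓

1653751 77700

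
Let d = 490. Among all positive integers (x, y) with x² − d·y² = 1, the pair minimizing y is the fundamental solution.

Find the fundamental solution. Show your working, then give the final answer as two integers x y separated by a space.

√490 = [22; 7,2,1,4,4,4,1,2,7,44, …], period ℓ=10 (even) → k=9
k=0  a_k=22  p_k/q_k = 22/1
…
k=4  a_k=4  p_k/q_k = 2280/103
…
k=7  a_k=1  p_k/q_k = 50315/2273
k=8  a_k=2  p_k/q_k = 141338/6385
k=9  a_k=7  p_k/q_k = 1039681/46968
fundamental: x₁=1039681, y₁=46968  (since 1080936581761 − 490·2205993024 = 1)

1039681 46968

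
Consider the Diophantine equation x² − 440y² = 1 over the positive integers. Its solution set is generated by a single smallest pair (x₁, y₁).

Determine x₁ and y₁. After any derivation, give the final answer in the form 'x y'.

√440 = [20; 1,40, …], period ℓ=2 (even) → k=1
a_0=20:  p_0=20·1+0=20,  q_0=20·0+1=1
a_1=1:  p_1=1·20+1=21,  q_1=1·1+0=1
fundamental: x₁=21, y₁=1  (since 441 − 440·1 = 1)

21 1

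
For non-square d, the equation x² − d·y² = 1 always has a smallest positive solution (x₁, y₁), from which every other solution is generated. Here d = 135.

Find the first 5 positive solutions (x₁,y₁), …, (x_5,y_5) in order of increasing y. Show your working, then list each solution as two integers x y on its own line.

[11; 1,1,1,1,1,1,1,22] for √135; ℓ=8 ⇒ convergent index 7
i=0: a=11 ⇒ p=11, q=1
i=1: a=1 ⇒ p=12, q=1
i=2: a=1 ⇒ p=23, q=2
i=3: a=1 ⇒ p=35, q=3
…
i=5: a=1 ⇒ p=93, q=8
i=6: a=1 ⇒ p=151, q=13
i=7: a=1 ⇒ p=244, q=21
(x₁, y₁) = (244, 21);  244² − 135·21² = 1 ✓
n=2: (244,21)∘(244,21) = (244·244+135·21·21, 244·21+21·244) = (119071,10248)
n=3: (119071,10248)∘(244,21) = (244·119071+135·21·10248, 244·10248+21·119071) = (58106404,5001003)
n=4: (58106404,5001003)∘(244,21) = (244·58106404+135·21·5001003, 244·5001003+21·58106404) = (28355806081,2440479216)
n=5: (28355806081,2440479216)∘(244,21) = (244·28355806081+135·21·2440479216, 244·2440479216+21·28355806081) = (13837575261124,1190948856405)

244 21
119071 10248
58106404 5001003
28355806081 2440479216
13837575261124 1190948856405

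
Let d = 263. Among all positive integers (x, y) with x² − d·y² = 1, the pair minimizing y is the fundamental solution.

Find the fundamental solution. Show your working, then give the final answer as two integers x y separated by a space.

139128 8579

d=263: √d = [16; 4,1,1,1,1,15,1,1,1,1,4,32] (ℓ=12, even), read p_11/q_11
i=0: a=16 ⇒ p=16, q=1
i=1: a=4 ⇒ p=65, q=4
…
i=8: a=1 ⇒ p=12017, q=741
…
i=10: a=1 ⇒ p=30229, q=1864
i=11: a=4 ⇒ p=139128, q=8579
(x₁, y₁) = (139128, 8579);  139128² − 263·8579² = 1 ✓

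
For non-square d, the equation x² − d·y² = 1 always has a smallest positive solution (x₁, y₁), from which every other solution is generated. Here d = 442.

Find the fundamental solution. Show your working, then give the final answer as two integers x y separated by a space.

883 42

√442 → a₀=21, period (42); ℓ=1 odd so k=1
k=0  a_k=21  p_k/q_k = 21/1
k=1  a_k=42  p_k/q_k = 883/42
→ (883, 42).  Check: 883²=779689, 442·42²=779688, difference 1.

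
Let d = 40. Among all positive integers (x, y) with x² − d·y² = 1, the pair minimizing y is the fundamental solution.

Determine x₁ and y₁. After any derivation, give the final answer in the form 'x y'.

[6; 3,12] for √40; ℓ=2 ⇒ convergent index 1
i=0: a=6 ⇒ p=6, q=1
i=1: a=3 ⇒ p=19, q=3
fundamental: x₁=19, y₁=3  (since 361 − 40·9 = 1)

19 3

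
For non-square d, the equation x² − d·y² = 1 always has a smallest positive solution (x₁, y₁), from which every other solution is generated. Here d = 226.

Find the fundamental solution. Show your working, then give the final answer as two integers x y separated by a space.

d=226: √d = [15; 30] (ℓ=1, odd), read p_1/q_1
step 0: (15, 1)  from 15·(1,0) + (0,1)
step 1: (451, 30)  from 30·(15,1) + (1,0)
(x₁, y₁) = (451, 30);  451² − 226·30² = 1 ✓

451 30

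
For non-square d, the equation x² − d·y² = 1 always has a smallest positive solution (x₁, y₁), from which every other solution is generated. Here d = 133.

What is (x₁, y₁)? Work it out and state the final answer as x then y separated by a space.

2588599 224460

[11; 1,1,7,5,1,…,1,1,22] for √133; ℓ=16 ⇒ convergent index 15
a_0=11:  p_0=11·1+0=11,  q_0=11·0+1=1
…
a_2=1:  p_2=1·12+11=23,  q_2=1·1+1=2
a_3=7:  p_3=7·23+12=173,  q_3=7·2+1=15
a_4=5:  p_4=5·173+23=888,  q_4=5·15+2=77
a_5=1:  p_5=1·888+173=1061,  q_5=1·77+15=92
…
a_8=2:  p_8=2·3010+1949=7969,  q_8=2·261+169=691
…
a_10=1:  p_10=1·10979+7969=18948,  q_10=1·952+691=1643
a_11=1:  p_11=1·18948+10979=29927,  q_11=1·1643+952=2595
a_12=5:  p_12=5·29927+18948=168583,  q_12=5·2595+1643=14618
…
a_14=1:  p_14=1·1210008+168583=1378591,  q_14=1·104921+14618=119539
a_15=1:  p_15=1·1378591+1210008=2588599,  q_15=1·119539+104921=224460
→ (2588599, 224460).  Check: 2588599²=6700844782801, 133·224460²=6700844782800, difference 1.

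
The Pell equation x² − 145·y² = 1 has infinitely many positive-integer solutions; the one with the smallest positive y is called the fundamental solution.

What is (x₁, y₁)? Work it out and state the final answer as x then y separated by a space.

[12; 24] for √145; ℓ=1 ⇒ convergent index 1
i=0: a=12 ⇒ p=12, q=1
i=1: a=24 ⇒ p=289, q=24
fundamental: x₁=289, y₁=24  (since 83521 − 145·576 = 1)

289 24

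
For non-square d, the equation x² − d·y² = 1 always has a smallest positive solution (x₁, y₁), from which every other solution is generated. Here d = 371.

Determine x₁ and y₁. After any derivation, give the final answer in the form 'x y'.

d=371: √d = [19; 3,1,4,1,3,38] (ℓ=6, even), read p_5/q_5
step 0: (19, 1)  from 19·(1,0) + (0,1)
step 1: (58, 3)  from 3·(19,1) + (1,0)
step 2: (77, 4)  from 1·(58,3) + (19,1)
…
step 4: (443, 23)  from 1·(366,19) + (77,4)
step 5: (1695, 88)  from 3·(443,23) + (366,19)
(x₁, y₁) = (1695, 88);  1695² − 371·88² = 1 ✓

1695 88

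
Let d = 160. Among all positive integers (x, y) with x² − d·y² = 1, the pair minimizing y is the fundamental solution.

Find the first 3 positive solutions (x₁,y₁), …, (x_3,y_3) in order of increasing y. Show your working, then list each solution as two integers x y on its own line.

√160 = [12; 1,1,1,5,1,1,1,24, …], period ℓ=8 (even) → k=7
step 0: (12, 1)  from 12·(1,0) + (0,1)
step 1: (13, 1)  from 1·(12,1) + (1,0)
step 2: (25, 2)  from 1·(13,1) + (12,1)
…
step 4: (215, 17)  from 5·(38,3) + (25,2)
…
step 6: (468, 37)  from 1·(253,20) + (215,17)
step 7: (721, 57)  from 1·(468,37) + (253,20)
→ (721, 57).  Check: 721²=519841, 160·57²=519840, difference 1.
(721+57√160)^2 = 1039681 + 82194√160
(721+57√160)^3 = 1499219281 + 118523691√160

721 57
1039681 82194
1499219281 118523691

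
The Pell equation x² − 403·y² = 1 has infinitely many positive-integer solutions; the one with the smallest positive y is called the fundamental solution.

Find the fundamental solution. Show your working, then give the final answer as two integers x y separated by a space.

d=403: √d = [20; 13,2,1,3,1,3,1,2,13,40] (ℓ=10, even), read p_9/q_9
a_0=20:  p_0=20·1+0=20,  q_0=20·0+1=1
a_1=13:  p_1=13·20+1=261,  q_1=13·1+0=13
…
a_6=3:  p_6=3·3754+2951=14213,  q_6=3·187+147=708
a_7=1:  p_7=1·14213+3754=17967,  q_7=1·708+187=895
a_8=2:  p_8=2·17967+14213=50147,  q_8=2·895+708=2498
a_9=13:  p_9=13·50147+17967=669878,  q_9=13·2498+895=33369
fundamental: x₁=669878, y₁=33369  (since 448736534884 − 403·1113490161 = 1)

669878 33369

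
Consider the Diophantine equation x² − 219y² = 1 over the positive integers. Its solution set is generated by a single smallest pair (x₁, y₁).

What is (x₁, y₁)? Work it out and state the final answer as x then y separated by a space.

74 5

√219 → a₀=14, period (1,3,1,28); ℓ=4 even so k=3
k=0  a_k=14  p_k/q_k = 14/1
…
k=2  a_k=3  p_k/q_k = 59/4
k=3  a_k=1  p_k/q_k = 74/5
(x₁, y₁) = (74, 5);  74² − 219·5² = 1 ✓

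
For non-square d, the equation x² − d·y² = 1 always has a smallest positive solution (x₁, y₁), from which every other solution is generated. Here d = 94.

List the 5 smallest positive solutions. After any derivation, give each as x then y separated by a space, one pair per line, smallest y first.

2143295 221064
9187426914049 947610731760
39382732335491159615 4062018686654877336
168817626601983862467148801 17412208682026983028992480
723651950015758622280719887718975 74638999614285983163562219965864

[9; 1,2,3,1,1,…,2,1,18] for √94; ℓ=16 ⇒ convergent index 15
step 0: (9, 1)  from 9·(1,0) + (0,1)
step 1: (10, 1)  from 1·(9,1) + (1,0)
step 2: (29, 3)  from 2·(10,1) + (9,1)
…
step 4: (126, 13)  from 1·(97,10) + (29,3)
step 5: (223, 23)  from 1·(126,13) + (97,10)
step 6: (1241, 128)  from 5·(223,23) + (126,13)
step 7: (1464, 151)  from 1·(1241,128) + (223,23)
step 8: (12953, 1336)  from 8·(1464,151) + (1241,128)
step 9: (14417, 1487)  from 1·(12953,1336) + (1464,151)
step 10: (85038, 8771)  from 5·(14417,1487) + (12953,1336)
step 11: (99455, 10258)  from 1·(85038,8771) + (14417,1487)
step 12: (184493, 19029)  from 1·(99455,10258) + (85038,8771)
step 13: (652934, 67345)  from 3·(184493,19029) + (99455,10258)
step 14: (1490361, 153719)  from 2·(652934,67345) + (184493,19029)
step 15: (2143295, 221064)  from 1·(1490361,153719) + (652934,67345)
fundamental: x₁=2143295, y₁=221064  (since 4593713457025 − 94·48869292096 = 1)
n=2: (2143295,221064)∘(2143295,221064) = (2143295·2143295+94·221064·221064, 2143295·221064+221064·2143295) = (9187426914049,947610731760)
n=3: (9187426914049,947610731760)∘(2143295,221064) = (2143295·9187426914049+94·221064·947610731760, 2143295·947610731760+221064·9187426914049) = (39382732335491159615,4062018686654877336)
n=4: (39382732335491159615,4062018686654877336)∘(2143295,221064) = (2143295·39382732335491159615+94·221064·4062018686654877336, 2143295·4062018686654877336+221064·39382732335491159615) = (168817626601983862467148801,17412208682026983028992480)
n=5: (168817626601983862467148801,17412208682026983028992480)∘(2143295,221064) = (2143295·168817626601983862467148801+94·221064·17412208682026983028992480, 2143295·17412208682026983028992480+221064·168817626601983862467148801) = (723651950015758622280719887718975,74638999614285983163562219965864)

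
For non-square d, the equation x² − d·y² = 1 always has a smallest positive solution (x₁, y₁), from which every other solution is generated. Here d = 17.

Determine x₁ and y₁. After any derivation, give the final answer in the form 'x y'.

33 8

[4; 8] for √17; ℓ=1 ⇒ convergent index 1
step 0: (4, 1)  from 4·(1,0) + (0,1)
step 1: (33, 8)  from 8·(4,1) + (1,0)
(x₁, y₁) = (33, 8);  33² − 17·8² = 1 ✓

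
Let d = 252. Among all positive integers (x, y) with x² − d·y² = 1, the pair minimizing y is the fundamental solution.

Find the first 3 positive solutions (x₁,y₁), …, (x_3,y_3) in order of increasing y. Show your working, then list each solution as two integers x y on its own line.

√252 = [15; 1,6,1,30, …], period ℓ=4 (even) → k=3
a_0=15:  p_0=15·1+0=15,  q_0=15·0+1=1
a_1=1:  p_1=1·15+1=16,  q_1=1·1+0=1
a_2=6:  p_2=6·16+15=111,  q_2=6·1+1=7
a_3=1:  p_3=1·111+16=127,  q_3=1·7+1=8
→ (127, 8).  Check: 127²=16129, 252·8²=16128, difference 1.
(127+8√252)^2 = 32257 + 2032√252
(127+8√252)^3 = 8193151 + 516120√252

127 8
32257 2032
8193151 516120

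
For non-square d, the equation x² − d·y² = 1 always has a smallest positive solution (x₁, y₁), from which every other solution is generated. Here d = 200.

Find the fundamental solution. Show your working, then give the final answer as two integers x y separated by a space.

99 7

d=200: √d = [14; 7,28] (ℓ=2, even), read p_1/q_1
step 0: (14, 1)  from 14·(1,0) + (0,1)
step 1: (99, 7)  from 7·(14,1) + (1,0)
→ (99, 7).  Check: 99²=9801, 200·7²=9800, difference 1.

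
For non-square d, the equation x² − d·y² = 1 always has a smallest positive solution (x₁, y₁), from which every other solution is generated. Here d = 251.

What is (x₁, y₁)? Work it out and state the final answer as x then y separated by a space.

[15; 1,5,2,1,2,…,5,1,30] for √251; ℓ=14 ⇒ convergent index 13
a_0=15:  p_0=15·1+0=15,  q_0=15·0+1=1
…
a_8=2:  p_8=2·29563+1917=61043,  q_8=2·1866+121=3853
a_9=2:  p_9=2·61043+29563=151649,  q_9=2·3853+1866=9572
…
a_11=2:  p_11=2·212692+151649=577033,  q_11=2·13425+9572=36422
a_12=5:  p_12=5·577033+212692=3097857,  q_12=5·36422+13425=195535
a_13=1:  p_13=1·3097857+577033=3674890,  q_13=1·195535+36422=231957
(x₁, y₁) = (3674890, 231957);  3674890² − 251·231957² = 1 ✓

3674890 231957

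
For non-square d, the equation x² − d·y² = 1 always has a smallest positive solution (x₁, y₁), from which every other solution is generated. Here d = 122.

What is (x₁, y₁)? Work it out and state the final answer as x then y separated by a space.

243 22

[11; 22] for √122; ℓ=1 ⇒ convergent index 1
k=0  a_k=11  p_k/q_k = 11/1
k=1  a_k=22  p_k/q_k = 243/22
(x₁, y₁) = (243, 22);  243² − 122·22² = 1 ✓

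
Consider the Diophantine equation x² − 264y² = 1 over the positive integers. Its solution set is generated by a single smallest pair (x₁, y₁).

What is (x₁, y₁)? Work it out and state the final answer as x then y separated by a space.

√264 → a₀=16, period (4,32); ℓ=2 even so k=1
i=0: a=16 ⇒ p=16, q=1
i=1: a=4 ⇒ p=65, q=4
→ (65, 4).  Check: 65²=4225, 264·4²=4224, difference 1.

65 4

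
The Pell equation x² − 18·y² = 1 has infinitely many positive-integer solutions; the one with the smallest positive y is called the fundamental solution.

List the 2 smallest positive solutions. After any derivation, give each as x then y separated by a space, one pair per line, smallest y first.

17 4
577 136

d=18: √d = [4; 4,8] (ℓ=2, even), read p_1/q_1
step 0: (4, 1)  from 4·(1,0) + (0,1)
step 1: (17, 4)  from 4·(4,1) + (1,0)
(x₁, y₁) = (17, 4);  17² − 18·4² = 1 ✓
k=2:  x_2 = 17·17+18·4·4 = 577,  y_2 = 17·4+4·17 = 136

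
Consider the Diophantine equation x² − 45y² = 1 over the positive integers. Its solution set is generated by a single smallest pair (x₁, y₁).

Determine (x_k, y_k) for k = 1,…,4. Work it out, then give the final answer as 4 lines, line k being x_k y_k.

161 24
51841 7728
16692641 2488392
5374978561 801254496

d=45: √d = [6; 1,2,2,2,1,12] (ℓ=6, even), read p_5/q_5
i=0: a=6 ⇒ p=6, q=1
i=1: a=1 ⇒ p=7, q=1
i=2: a=2 ⇒ p=20, q=3
i=3: a=2 ⇒ p=47, q=7
i=4: a=2 ⇒ p=114, q=17
i=5: a=1 ⇒ p=161, q=24
→ (161, 24).  Check: 161²=25921, 45·24²=25920, difference 1.
(x_2, y_2) = (161·161 + 45·24·24, 161·24 + 24·161) = (51841, 7728)
(x_3, y_3) = (161·51841 + 45·24·7728, 161·7728 + 24·51841) = (16692641, 2488392)
(x_4, y_4) = (161·16692641 + 45·24·2488392, 161·2488392 + 24·16692641) = (5374978561, 801254496)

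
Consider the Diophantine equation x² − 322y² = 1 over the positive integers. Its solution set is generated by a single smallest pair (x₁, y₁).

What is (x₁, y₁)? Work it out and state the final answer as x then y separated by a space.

[17; 1,16,1,34] for √322; ℓ=4 ⇒ convergent index 3
i=0: a=17 ⇒ p=17, q=1
i=1: a=1 ⇒ p=18, q=1
i=2: a=16 ⇒ p=305, q=17
i=3: a=1 ⇒ p=323, q=18
fundamental: x₁=323, y₁=18  (since 104329 − 322·324 = 1)

323 18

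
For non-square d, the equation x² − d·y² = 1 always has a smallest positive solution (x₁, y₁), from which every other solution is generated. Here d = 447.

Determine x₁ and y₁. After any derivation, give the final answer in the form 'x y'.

148 7

√447 → a₀=21, period (7,42); ℓ=2 even so k=1
step 0: (21, 1)  from 21·(1,0) + (0,1)
step 1: (148, 7)  from 7·(21,1) + (1,0)
(x₁, y₁) = (148, 7);  148² − 447·7² = 1 ✓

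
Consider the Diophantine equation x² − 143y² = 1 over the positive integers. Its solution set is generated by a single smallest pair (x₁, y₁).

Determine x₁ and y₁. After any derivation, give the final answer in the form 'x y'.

12 1

d=143: √d = [11; 1,22] (ℓ=2, even), read p_1/q_1
i=0: a=11 ⇒ p=11, q=1
i=1: a=1 ⇒ p=12, q=1
→ (12, 1).  Check: 12²=144, 143·1²=143, difference 1.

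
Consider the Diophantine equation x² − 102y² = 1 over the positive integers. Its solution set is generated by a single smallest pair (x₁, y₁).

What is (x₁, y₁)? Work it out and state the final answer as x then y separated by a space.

101 10

d=102: √d = [10; 10,20] (ℓ=2, even), read p_1/q_1
i=0: a=10 ⇒ p=10, q=1
i=1: a=10 ⇒ p=101, q=10
(x₁, y₁) = (101, 10);  101² − 102·10² = 1 ✓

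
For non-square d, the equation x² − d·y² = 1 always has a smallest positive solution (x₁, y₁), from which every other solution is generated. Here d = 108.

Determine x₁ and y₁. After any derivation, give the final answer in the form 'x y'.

√108 = [10; 2,1,1,4,1,1,2,20, …], period ℓ=8 (even) → k=7
i=0: a=10 ⇒ p=10, q=1
…
i=2: a=1 ⇒ p=31, q=3
i=3: a=1 ⇒ p=52, q=5
…
i=5: a=1 ⇒ p=291, q=28
i=6: a=1 ⇒ p=530, q=51
i=7: a=2 ⇒ p=1351, q=130
→ (1351, 130).  Check: 1351²=1825201, 108·130²=1825200, difference 1.

1351 130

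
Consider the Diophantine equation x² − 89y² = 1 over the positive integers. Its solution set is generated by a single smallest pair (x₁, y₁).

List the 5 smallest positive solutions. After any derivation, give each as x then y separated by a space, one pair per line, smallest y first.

500001 53000
500002000001 53000106000
500003000004500001 53000212000159000
500004000010000008000001 53000318000530000212000
500005000017500025000012500001 53000424001113001060000265000

√89 = [9; 2,3,3,2,18, …], period ℓ=5 (odd) → k=9
a_0=9:  p_0=9·1+0=9,  q_0=9·0+1=1
…
a_4=2:  p_4=2·217+66=500,  q_4=2·23+7=53
…
a_7=3:  p_7=3·18934+9217=66019,  q_7=3·2007+977=6998
a_8=3:  p_8=3·66019+18934=216991,  q_8=3·6998+2007=23001
a_9=2:  p_9=2·216991+66019=500001,  q_9=2·23001+6998=53000
(x₁, y₁) = (500001, 53000);  500001² − 89·53000² = 1 ✓
n=2: (500001,53000)∘(500001,53000) = (500001·500001+89·53000·53000, 500001·53000+53000·500001) = (500002000001,53000106000)
n=3: (500002000001,53000106000)∘(500001,53000) = (500001·500002000001+89·53000·53000106000, 500001·53000106000+53000·500002000001) = (500003000004500001,53000212000159000)
n=4: (500003000004500001,53000212000159000)∘(500001,53000) = (500001·500003000004500001+89·53000·53000212000159000, 500001·53000212000159000+53000·500003000004500001) = (500004000010000008000001,53000318000530000212000)
n=5: (500004000010000008000001,53000318000530000212000)∘(500001,53000) = (500001·500004000010000008000001+89·53000·53000318000530000212000, 500001·53000318000530000212000+53000·500004000010000008000001) = (500005000017500025000012500001,53000424001113001060000265000)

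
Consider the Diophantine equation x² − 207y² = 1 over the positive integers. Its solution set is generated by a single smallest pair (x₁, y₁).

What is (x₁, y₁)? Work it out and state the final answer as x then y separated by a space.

1151 80

d=207: √d = [14; 2,1,1,2,1,1,2,28] (ℓ=8, even), read p_7/q_7
i=0: a=14 ⇒ p=14, q=1
i=1: a=2 ⇒ p=29, q=2
…
i=3: a=1 ⇒ p=72, q=5
…
i=6: a=1 ⇒ p=446, q=31
i=7: a=2 ⇒ p=1151, q=80
→ (1151, 80).  Check: 1151²=1324801, 207·80²=1324800, difference 1.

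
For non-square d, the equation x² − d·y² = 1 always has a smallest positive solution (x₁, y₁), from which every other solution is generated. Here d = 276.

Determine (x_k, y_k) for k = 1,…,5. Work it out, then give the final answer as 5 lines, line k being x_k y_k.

d=276: √d = [16; 1,1,1,1,2,2,2,1,1,1,1,32] (ℓ=12, even), read p_11/q_11
a_0=16:  p_0=16·1+0=16,  q_0=16·0+1=1
a_1=1:  p_1=1·16+1=17,  q_1=1·1+0=1
a_2=1:  p_2=1·17+16=33,  q_2=1·1+1=2
a_3=1:  p_3=1·33+17=50,  q_3=1·2+1=3
a_4=1:  p_4=1·50+33=83,  q_4=1·3+2=5
a_5=2:  p_5=2·83+50=216,  q_5=2·5+3=13
…
a_7=2:  p_7=2·515+216=1246,  q_7=2·31+13=75
…
a_10=1:  p_10=1·3007+1761=4768,  q_10=1·181+106=287
a_11=1:  p_11=1·4768+3007=7775,  q_11=1·287+181=468
fundamental: x₁=7775, y₁=468  (since 60450625 − 276·219024 = 1)
(7775+468√276)^2 = 120901249 + 7277400√276
(7775+468√276)^3 = 1880014414175 + 113163569532√276
(7775+468√276)^4 = 29234224019520001 + 1759693498945200√276
(7775+468√276)^5 = 454592181623521601375 + 27363233795434290468√276

7775 468
120901249 7277400
1880014414175 113163569532
29234224019520001 1759693498945200
454592181623521601375 27363233795434290468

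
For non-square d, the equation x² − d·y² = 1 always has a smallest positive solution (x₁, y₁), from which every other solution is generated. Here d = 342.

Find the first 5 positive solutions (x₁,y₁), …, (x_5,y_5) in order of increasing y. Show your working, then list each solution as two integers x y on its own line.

[18; 2,36] for √342; ℓ=2 ⇒ convergent index 1
step 0: (18, 1)  from 18·(1,0) + (0,1)
step 1: (37, 2)  from 2·(18,1) + (1,0)
fundamental: x₁=37, y₁=2  (since 1369 − 342·4 = 1)
(x_2, y_2) = (37·37 + 342·2·2, 37·2 + 2·37) = (2737, 148)
(x_3, y_3) = (37·2737 + 342·2·148, 37·148 + 2·2737) = (202501, 10950)
(x_4, y_4) = (37·202501 + 342·2·10950, 37·10950 + 2·202501) = (14982337, 810152)
(x_5, y_5) = (37·14982337 + 342·2·810152, 37·810152 + 2·14982337) = (1108490437, 59940298)

37 2
2737 148
202501 10950
14982337 810152
1108490437 59940298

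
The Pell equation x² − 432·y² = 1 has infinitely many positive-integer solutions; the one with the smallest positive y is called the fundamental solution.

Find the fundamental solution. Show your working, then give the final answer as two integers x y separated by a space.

1351 65

√432 → a₀=20, period (1,3,1,1,1,3,1,40); ℓ=8 even so k=7
step 0: (20, 1)  from 20·(1,0) + (0,1)
step 1: (21, 1)  from 1·(20,1) + (1,0)
step 2: (83, 4)  from 3·(21,1) + (20,1)
step 3: (104, 5)  from 1·(83,4) + (21,1)
step 4: (187, 9)  from 1·(104,5) + (83,4)
step 5: (291, 14)  from 1·(187,9) + (104,5)
step 6: (1060, 51)  from 3·(291,14) + (187,9)
step 7: (1351, 65)  from 1·(1060,51) + (291,14)
fundamental: x₁=1351, y₁=65  (since 1825201 − 432·4225 = 1)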